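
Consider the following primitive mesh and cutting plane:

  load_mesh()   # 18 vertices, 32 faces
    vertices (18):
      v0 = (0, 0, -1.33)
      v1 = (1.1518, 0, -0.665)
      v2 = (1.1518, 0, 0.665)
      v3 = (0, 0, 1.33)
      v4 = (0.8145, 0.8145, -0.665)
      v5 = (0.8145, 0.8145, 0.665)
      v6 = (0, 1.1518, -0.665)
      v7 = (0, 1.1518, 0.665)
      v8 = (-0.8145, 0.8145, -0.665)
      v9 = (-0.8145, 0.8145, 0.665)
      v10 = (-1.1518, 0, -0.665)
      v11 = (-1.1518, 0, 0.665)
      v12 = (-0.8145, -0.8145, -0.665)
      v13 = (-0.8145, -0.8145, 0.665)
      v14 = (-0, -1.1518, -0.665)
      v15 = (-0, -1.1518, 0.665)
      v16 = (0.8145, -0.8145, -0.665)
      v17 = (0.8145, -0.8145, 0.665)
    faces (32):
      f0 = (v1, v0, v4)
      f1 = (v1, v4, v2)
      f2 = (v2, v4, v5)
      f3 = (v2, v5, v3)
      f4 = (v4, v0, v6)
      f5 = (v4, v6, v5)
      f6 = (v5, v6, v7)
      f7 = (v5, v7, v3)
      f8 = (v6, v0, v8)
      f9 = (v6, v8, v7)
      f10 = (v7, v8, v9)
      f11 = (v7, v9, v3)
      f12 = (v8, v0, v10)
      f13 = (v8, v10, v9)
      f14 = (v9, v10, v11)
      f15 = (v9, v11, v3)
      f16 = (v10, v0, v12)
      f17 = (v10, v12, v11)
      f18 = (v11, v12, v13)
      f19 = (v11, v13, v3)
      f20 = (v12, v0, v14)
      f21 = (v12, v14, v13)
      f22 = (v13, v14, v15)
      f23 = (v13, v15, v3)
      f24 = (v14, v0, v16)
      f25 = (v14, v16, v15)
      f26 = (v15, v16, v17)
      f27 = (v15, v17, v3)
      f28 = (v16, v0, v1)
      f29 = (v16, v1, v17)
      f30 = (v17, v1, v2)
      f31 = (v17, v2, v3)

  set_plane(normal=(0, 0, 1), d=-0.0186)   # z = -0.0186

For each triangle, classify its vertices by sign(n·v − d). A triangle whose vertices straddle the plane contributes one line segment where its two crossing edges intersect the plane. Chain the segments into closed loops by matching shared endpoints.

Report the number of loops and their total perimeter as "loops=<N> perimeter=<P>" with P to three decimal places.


Straddling triangles (16 of 32):
  (v1,v4,v2) [--+] → (0.978433, 0.418641, -0.0186)–(1.1518, 0, -0.0186)  len=0.4531
  (v2,v4,v5) [+-+] → (0.978433, 0.418641, -0.0186)–(0.8145, 0.8145, -0.0186)  len=0.4285
  (v4,v6,v5) [--+] → (0.395859, 0.987867, -0.0186)–(0.8145, 0.8145, -0.0186)  len=0.4531
  (v5,v6,v7) [+-+] → (0.395859, 0.987867, -0.0186)–(0, 1.1518, -0.0186)  len=0.4285
  (v6,v8,v7) [--+] → (-0.418641, 0.978433, -0.0186)–(0, 1.1518, -0.0186)  len=0.4531
  (v7,v8,v9) [+-+] → (-0.418641, 0.978433, -0.0186)–(-0.8145, 0.8145, -0.0186)  len=0.4285
  (v8,v10,v9) [--+] → (-0.987867, 0.395859, -0.0186)–(-0.8145, 0.8145, -0.0186)  len=0.4531
  (v9,v10,v11) [+-+] → (-0.987867, 0.395859, -0.0186)–(-1.1518, 0, -0.0186)  len=0.4285
  (v10,v12,v11) [--+] → (-0.978433, -0.418641, -0.0186)–(-1.1518, 0, -0.0186)  len=0.4531
  (v11,v12,v13) [+-+] → (-0.978433, -0.418641, -0.0186)–(-0.8145, -0.8145, -0.0186)  len=0.4285
  (v12,v14,v13) [--+] → (-0.395859, -0.987867, -0.0186)–(-0.8145, -0.8145, -0.0186)  len=0.4531
  (v13,v14,v15) [+-+] → (-0.395859, -0.987867, -0.0186)–(0, -1.1518, -0.0186)  len=0.4285
  (v14,v16,v15) [--+] → (0.418641, -0.978433, -0.0186)–(0, -1.1518, -0.0186)  len=0.4531
  (v15,v16,v17) [+-+] → (0.418641, -0.978433, -0.0186)–(0.8145, -0.8145, -0.0186)  len=0.4285
  (v16,v1,v17) [--+] → (0.987867, -0.395859, -0.0186)–(0.8145, -0.8145, -0.0186)  len=0.4531
  (v17,v1,v2) [+-+] → (0.987867, -0.395859, -0.0186)–(1.1518, 0, -0.0186)  len=0.4285

Chained into 1 loop(s):
  loop 1: 16 segments, perimeter = 7.0526
Total perimeter = 7.053

loops=1 perimeter=7.053


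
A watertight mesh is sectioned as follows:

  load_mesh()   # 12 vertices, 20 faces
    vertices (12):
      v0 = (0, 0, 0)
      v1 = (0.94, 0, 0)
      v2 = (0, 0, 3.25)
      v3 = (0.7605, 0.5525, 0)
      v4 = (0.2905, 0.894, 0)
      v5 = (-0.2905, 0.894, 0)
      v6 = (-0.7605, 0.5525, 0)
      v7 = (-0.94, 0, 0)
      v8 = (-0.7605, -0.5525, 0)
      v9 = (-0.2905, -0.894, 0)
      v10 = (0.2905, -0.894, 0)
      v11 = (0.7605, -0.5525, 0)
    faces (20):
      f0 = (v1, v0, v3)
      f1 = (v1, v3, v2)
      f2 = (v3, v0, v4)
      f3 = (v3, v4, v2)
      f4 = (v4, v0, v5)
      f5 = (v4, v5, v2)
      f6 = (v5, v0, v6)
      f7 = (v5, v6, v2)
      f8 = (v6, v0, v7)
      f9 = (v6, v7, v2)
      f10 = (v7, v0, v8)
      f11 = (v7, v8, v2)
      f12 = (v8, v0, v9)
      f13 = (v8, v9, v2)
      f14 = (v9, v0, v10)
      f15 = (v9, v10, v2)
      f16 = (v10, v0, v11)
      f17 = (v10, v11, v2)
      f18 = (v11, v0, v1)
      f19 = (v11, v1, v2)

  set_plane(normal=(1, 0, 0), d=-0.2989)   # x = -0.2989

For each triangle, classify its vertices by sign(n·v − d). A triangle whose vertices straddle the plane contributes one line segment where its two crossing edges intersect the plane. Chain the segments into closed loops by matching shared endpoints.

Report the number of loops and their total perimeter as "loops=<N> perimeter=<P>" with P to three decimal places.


loops=1 perimeter=6.596

Straddling triangles (8 of 20):
  (v5,v0,v6) [++-] → (-0.2989, 0.21715, 0)–(-0.2989, 0.887897, 0)  len=0.6707
  (v5,v6,v2) [+-+] → (-0.2989, 0.887897, 0)–(-0.2989, 0.21715, 1.97265)  len=2.0836
  (v6,v0,v7) [-+-] → (-0.2989, 0.21715, 0)–(-0.2989, 0, 0)  len=0.2171
  (v6,v7,v2) [--+] → (-0.2989, 0, 2.21657)–(-0.2989, 0.21715, 1.97265)  len=0.3266
  (v7,v0,v8) [-+-] → (-0.2989, 0, 0)–(-0.2989, -0.21715, 0)  len=0.2171
  (v7,v8,v2) [--+] → (-0.2989, -0.21715, 1.97265)–(-0.2989, 0, 2.21657)  len=0.3266
  (v8,v0,v9) [-++] → (-0.2989, -0.21715, 0)–(-0.2989, -0.887897, 0)  len=0.6707
  (v8,v9,v2) [-++] → (-0.2989, -0.887897, 0)–(-0.2989, -0.21715, 1.97265)  len=2.0836

Chained into 1 loop(s):
  loop 1: 8 segments, perimeter = 6.5961
Total perimeter = 6.596


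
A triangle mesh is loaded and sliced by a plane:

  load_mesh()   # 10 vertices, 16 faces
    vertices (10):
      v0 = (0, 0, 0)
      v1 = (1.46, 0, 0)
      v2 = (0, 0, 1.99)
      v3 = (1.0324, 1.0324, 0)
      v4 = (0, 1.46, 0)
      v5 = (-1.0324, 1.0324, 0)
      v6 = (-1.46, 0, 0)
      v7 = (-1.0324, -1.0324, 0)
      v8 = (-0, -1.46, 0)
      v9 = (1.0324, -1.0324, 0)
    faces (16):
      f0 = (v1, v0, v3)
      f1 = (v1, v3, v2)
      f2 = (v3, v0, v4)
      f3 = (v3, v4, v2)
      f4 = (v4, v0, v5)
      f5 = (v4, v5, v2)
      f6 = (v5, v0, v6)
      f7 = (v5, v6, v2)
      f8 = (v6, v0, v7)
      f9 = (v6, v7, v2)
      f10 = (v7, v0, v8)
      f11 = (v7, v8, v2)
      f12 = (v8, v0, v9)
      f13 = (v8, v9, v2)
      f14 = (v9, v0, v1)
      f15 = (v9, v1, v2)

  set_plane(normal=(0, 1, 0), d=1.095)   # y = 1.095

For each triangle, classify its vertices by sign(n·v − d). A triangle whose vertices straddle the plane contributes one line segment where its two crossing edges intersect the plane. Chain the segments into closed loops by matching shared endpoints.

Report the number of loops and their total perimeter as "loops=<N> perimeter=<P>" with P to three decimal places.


loops=1 perimeter=3.786

Straddling triangles (4 of 16):
  (v3,v0,v4) [--+] → (0, 1.095, 0)–(0.881258, 1.095, 0)  len=0.8813
  (v3,v4,v2) [-+-] → (0.881258, 1.095, 0)–(0, 1.095, 0.4975)  len=1.0120
  (v4,v0,v5) [+--] → (0, 1.095, 0)–(-0.881258, 1.095, 0)  len=0.8813
  (v4,v5,v2) [+--] → (-0.881258, 1.095, 0)–(0, 1.095, 0.4975)  len=1.0120

Chained into 1 loop(s):
  loop 1: 4 segments, perimeter = 3.7865
Total perimeter = 3.786


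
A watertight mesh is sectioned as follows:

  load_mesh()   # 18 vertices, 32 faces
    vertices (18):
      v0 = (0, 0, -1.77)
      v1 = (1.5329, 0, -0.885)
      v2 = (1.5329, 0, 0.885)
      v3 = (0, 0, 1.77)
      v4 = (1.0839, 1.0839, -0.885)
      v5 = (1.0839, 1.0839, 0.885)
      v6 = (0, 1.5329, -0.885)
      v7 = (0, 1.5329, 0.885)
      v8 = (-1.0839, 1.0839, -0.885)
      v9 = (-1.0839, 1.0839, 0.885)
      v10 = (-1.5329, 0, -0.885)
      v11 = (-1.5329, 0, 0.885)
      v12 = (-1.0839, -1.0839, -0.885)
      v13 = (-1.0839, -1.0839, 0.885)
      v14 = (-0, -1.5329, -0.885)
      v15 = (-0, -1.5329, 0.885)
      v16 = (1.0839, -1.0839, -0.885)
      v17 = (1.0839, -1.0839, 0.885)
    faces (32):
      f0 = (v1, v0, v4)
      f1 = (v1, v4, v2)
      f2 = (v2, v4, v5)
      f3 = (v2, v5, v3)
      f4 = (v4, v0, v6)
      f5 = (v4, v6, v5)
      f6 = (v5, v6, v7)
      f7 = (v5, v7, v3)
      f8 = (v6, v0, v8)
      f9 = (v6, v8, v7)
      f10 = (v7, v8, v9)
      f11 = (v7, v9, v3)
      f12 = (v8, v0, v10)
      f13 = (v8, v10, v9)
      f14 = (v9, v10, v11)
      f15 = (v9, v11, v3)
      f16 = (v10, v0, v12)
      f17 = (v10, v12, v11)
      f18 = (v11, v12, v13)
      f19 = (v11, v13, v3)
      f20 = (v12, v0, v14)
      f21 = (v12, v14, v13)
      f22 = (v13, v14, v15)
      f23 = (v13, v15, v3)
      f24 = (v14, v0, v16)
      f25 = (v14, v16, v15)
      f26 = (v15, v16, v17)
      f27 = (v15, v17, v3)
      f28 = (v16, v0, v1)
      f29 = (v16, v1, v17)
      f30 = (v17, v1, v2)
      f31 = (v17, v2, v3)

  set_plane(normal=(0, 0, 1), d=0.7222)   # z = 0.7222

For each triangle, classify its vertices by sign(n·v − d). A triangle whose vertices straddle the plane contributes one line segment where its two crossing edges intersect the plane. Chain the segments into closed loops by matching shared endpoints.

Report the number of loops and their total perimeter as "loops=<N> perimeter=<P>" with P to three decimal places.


Straddling triangles (16 of 32):
  (v1,v4,v2) [--+] → (1.4916, 0.0996943, 0.7222)–(1.5329, 0, 0.7222)  len=0.1079
  (v2,v4,v5) [+-+] → (1.4916, 0.0996943, 0.7222)–(1.0839, 1.0839, 0.7222)  len=1.0653
  (v4,v6,v5) [--+] → (0.984206, 1.1252, 0.7222)–(1.0839, 1.0839, 0.7222)  len=0.1079
  (v5,v6,v7) [+-+] → (0.984206, 1.1252, 0.7222)–(0, 1.5329, 0.7222)  len=1.0653
  (v6,v8,v7) [--+] → (-0.0996943, 1.4916, 0.7222)–(0, 1.5329, 0.7222)  len=0.1079
  (v7,v8,v9) [+-+] → (-0.0996943, 1.4916, 0.7222)–(-1.0839, 1.0839, 0.7222)  len=1.0653
  (v8,v10,v9) [--+] → (-1.1252, 0.984206, 0.7222)–(-1.0839, 1.0839, 0.7222)  len=0.1079
  (v9,v10,v11) [+-+] → (-1.1252, 0.984206, 0.7222)–(-1.5329, 0, 0.7222)  len=1.0653
  (v10,v12,v11) [--+] → (-1.4916, -0.0996943, 0.7222)–(-1.5329, 0, 0.7222)  len=0.1079
  (v11,v12,v13) [+-+] → (-1.4916, -0.0996943, 0.7222)–(-1.0839, -1.0839, 0.7222)  len=1.0653
  (v12,v14,v13) [--+] → (-0.984206, -1.1252, 0.7222)–(-1.0839, -1.0839, 0.7222)  len=0.1079
  (v13,v14,v15) [+-+] → (-0.984206, -1.1252, 0.7222)–(0, -1.5329, 0.7222)  len=1.0653
  (v14,v16,v15) [--+] → (0.0996943, -1.4916, 0.7222)–(0, -1.5329, 0.7222)  len=0.1079
  (v15,v16,v17) [+-+] → (0.0996943, -1.4916, 0.7222)–(1.0839, -1.0839, 0.7222)  len=1.0653
  (v16,v1,v17) [--+] → (1.1252, -0.984206, 0.7222)–(1.0839, -1.0839, 0.7222)  len=0.1079
  (v17,v1,v2) [+-+] → (1.1252, -0.984206, 0.7222)–(1.5329, 0, 0.7222)  len=1.0653

Chained into 1 loop(s):
  loop 1: 16 segments, perimeter = 9.3857
Total perimeter = 9.386

loops=1 perimeter=9.386


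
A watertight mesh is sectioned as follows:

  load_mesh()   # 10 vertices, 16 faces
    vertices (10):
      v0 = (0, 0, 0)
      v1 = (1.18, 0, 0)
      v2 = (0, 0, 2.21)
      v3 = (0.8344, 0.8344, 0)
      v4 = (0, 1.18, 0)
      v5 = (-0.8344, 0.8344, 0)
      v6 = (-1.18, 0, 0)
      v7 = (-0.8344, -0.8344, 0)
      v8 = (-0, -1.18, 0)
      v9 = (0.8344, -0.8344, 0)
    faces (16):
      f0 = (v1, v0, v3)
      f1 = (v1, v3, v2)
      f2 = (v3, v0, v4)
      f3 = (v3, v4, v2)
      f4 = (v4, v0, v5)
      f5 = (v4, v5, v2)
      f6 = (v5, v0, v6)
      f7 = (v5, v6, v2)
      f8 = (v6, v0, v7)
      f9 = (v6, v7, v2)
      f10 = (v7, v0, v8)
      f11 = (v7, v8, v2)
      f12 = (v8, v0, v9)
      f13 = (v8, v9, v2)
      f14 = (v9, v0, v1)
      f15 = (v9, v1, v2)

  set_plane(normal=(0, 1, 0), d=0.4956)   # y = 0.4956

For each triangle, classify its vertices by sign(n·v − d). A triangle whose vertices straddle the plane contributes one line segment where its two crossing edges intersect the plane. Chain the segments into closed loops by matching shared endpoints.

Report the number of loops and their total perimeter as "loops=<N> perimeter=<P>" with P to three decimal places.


loops=1 perimeter=5.238

Straddling triangles (8 of 16):
  (v1,v0,v3) [--+] → (0.4956, 0.4956, 0)–(0.974728, 0.4956, 0)  len=0.4791
  (v1,v3,v2) [-+-] → (0.974728, 0.4956, 0)–(0.4956, 0.4956, 0.897349)  len=1.0173
  (v3,v0,v4) [+-+] → (0.4956, 0.4956, 0)–(0, 0.4956, 0)  len=0.4956
  (v3,v4,v2) [++-] → (0, 0.4956, 1.2818)–(0.4956, 0.4956, 0.897349)  len=0.6272
  (v4,v0,v5) [+-+] → (0, 0.4956, 0)–(-0.4956, 0.4956, 0)  len=0.4956
  (v4,v5,v2) [++-] → (-0.4956, 0.4956, 0.897349)–(0, 0.4956, 1.2818)  len=0.6272
  (v5,v0,v6) [+--] → (-0.4956, 0.4956, 0)–(-0.974728, 0.4956, 0)  len=0.4791
  (v5,v6,v2) [+--] → (-0.974728, 0.4956, 0)–(-0.4956, 0.4956, 0.897349)  len=1.0173

Chained into 1 loop(s):
  loop 1: 8 segments, perimeter = 5.2384
Total perimeter = 5.238


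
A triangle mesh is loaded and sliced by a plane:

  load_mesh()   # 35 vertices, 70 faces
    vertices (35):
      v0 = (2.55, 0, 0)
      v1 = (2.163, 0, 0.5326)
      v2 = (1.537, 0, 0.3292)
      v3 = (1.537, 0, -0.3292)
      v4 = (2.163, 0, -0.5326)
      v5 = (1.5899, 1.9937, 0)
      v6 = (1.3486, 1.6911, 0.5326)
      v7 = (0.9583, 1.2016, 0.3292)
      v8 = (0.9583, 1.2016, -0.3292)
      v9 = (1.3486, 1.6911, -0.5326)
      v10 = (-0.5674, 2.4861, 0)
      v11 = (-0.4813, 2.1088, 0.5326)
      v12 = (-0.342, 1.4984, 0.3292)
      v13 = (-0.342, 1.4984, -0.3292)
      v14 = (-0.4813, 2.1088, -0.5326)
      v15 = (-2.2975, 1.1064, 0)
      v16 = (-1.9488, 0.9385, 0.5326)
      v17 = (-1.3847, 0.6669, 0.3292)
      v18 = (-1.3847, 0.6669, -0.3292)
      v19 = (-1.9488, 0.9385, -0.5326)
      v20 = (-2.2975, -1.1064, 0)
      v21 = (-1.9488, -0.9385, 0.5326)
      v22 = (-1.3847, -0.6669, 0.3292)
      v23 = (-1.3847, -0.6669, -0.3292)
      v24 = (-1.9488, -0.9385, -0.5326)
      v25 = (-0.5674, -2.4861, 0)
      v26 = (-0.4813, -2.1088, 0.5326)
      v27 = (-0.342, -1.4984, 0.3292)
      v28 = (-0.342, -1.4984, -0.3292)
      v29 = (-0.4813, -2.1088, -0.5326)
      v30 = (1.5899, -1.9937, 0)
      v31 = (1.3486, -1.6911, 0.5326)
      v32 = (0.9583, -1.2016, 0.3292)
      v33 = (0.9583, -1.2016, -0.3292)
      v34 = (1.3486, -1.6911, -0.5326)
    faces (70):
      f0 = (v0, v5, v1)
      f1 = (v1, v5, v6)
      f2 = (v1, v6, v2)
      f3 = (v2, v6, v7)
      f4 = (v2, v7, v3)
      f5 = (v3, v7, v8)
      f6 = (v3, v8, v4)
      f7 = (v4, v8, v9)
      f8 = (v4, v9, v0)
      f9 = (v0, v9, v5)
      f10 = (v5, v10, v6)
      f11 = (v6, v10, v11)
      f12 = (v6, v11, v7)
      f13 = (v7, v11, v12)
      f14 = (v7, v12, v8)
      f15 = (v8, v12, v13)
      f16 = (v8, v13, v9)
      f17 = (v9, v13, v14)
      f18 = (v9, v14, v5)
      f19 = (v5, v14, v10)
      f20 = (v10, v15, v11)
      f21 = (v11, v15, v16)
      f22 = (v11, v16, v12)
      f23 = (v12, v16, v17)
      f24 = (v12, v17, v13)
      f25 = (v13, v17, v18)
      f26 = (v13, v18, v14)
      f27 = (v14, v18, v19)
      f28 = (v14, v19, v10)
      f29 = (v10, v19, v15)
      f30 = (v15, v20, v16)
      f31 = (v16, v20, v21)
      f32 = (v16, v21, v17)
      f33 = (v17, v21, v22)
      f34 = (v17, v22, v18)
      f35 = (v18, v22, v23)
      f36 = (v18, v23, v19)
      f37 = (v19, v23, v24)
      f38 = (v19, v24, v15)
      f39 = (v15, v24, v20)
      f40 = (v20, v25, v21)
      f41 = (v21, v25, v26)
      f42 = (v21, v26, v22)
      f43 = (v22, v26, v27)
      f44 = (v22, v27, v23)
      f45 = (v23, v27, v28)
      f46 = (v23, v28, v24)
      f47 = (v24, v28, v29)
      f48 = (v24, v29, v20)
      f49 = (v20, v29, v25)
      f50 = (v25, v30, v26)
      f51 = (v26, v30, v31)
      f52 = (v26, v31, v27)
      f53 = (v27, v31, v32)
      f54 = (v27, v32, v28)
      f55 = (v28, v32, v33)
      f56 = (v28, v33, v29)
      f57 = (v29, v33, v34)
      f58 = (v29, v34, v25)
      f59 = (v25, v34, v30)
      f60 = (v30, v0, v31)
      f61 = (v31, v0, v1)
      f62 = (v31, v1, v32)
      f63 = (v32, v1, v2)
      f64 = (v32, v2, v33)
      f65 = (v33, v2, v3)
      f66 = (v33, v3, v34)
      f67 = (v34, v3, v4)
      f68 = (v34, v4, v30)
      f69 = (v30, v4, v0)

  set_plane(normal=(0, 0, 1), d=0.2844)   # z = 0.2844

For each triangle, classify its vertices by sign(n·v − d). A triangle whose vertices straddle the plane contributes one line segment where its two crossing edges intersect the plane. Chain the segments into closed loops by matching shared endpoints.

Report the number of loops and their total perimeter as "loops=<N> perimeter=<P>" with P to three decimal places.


Straddling triangles (28 of 70):
  (v0,v5,v1) [--+] → (1.89593, 0.929096, 0.2844)–(2.34335, 0, 0.2844)  len=1.0312
  (v1,v5,v6) [+-+] → (1.89593, 0.929096, 0.2844)–(1.46105, 1.83212, 0.2844)  len=1.0023
  (v2,v7,v3) [++-] → (0.997677, 1.11984, 0.2844)–(1.537, 0, 0.2844)  len=1.2429
  (v3,v7,v8) [-+-] → (0.997677, 1.11984, 0.2844)–(0.9583, 1.2016, 0.2844)  len=0.0907
  (v5,v10,v6) [--+] → (0.455714, 2.06158, 0.2844)–(1.46105, 1.83212, 0.2844)  len=1.0312
  (v6,v10,v11) [+-+] → (0.455714, 2.06158, 0.2844)–(-0.521424, 2.28463, 0.2844)  len=1.0023
  (v7,v12,v8) [++-] → (-0.253523, 1.4782, 0.2844)–(0.9583, 1.2016, 0.2844)  len=1.2430
  (v8,v12,v13) [-+-] → (-0.253523, 1.4782, 0.2844)–(-0.342, 1.4984, 0.2844)  len=0.0908
  (v10,v15,v11) [--+] → (-1.32768, 1.64167, 0.2844)–(-0.521424, 2.28463, 0.2844)  len=1.0312
  (v11,v15,v16) [+-+] → (-1.32768, 1.64167, 0.2844)–(-2.1113, 1.01674, 0.2844)  len=1.0023
  (v12,v17,v13) [++-] → (-1.31375, 0.723478, 0.2844)–(-0.342, 1.4984, 0.2844)  len=1.2429
  (v13,v17,v18) [-+-] → (-1.31375, 0.723478, 0.2844)–(-1.3847, 0.6669, 0.2844)  len=0.0907
  (v15,v20,v16) [--+] → (-2.1113, -0.0144557, 0.2844)–(-2.1113, 1.01674, 0.2844)  len=1.0312
  (v16,v20,v21) [+-+] → (-2.1113, -0.0144557, 0.2844)–(-2.1113, -1.01674, 0.2844)  len=1.0023
  (v17,v22,v18) [++-] → (-1.3847, -0.576143, 0.2844)–(-1.3847, 0.6669, 0.2844)  len=1.2430
  (v18,v22,v23) [-+-] → (-1.3847, -0.576143, 0.2844)–(-1.3847, -0.6669, 0.2844)  len=0.0908
  (v20,v25,v21) [--+] → (-1.30505, -1.65971, 0.2844)–(-2.1113, -1.01674, 0.2844)  len=1.0312
  (v21,v25,v26) [+-+] → (-1.30505, -1.65971, 0.2844)–(-0.521424, -2.28463, 0.2844)  len=1.0023
  (v22,v27,v23) [++-] → (-0.412949, -1.44182, 0.2844)–(-1.3847, -0.6669, 0.2844)  len=1.2429
  (v23,v27,v28) [-+-] → (-0.412949, -1.44182, 0.2844)–(-0.342, -1.4984, 0.2844)  len=0.0907
  (v25,v30,v26) [--+] → (0.483912, -2.05516, 0.2844)–(-0.521424, -2.28463, 0.2844)  len=1.0312
  (v26,v30,v31) [+-+] → (0.483912, -2.05516, 0.2844)–(1.46105, -1.83212, 0.2844)  len=1.0023
  (v27,v32,v28) [++-] → (0.869823, -1.2218, 0.2844)–(-0.342, -1.4984, 0.2844)  len=1.2430
  (v28,v32,v33) [-+-] → (0.869823, -1.2218, 0.2844)–(0.9583, -1.2016, 0.2844)  len=0.0908
  (v30,v0,v31) [--+] → (1.90847, -0.903021, 0.2844)–(1.46105, -1.83212, 0.2844)  len=1.0312
  (v31,v0,v1) [+-+] → (1.90847, -0.903021, 0.2844)–(2.34335, 0, 0.2844)  len=1.0023
  (v32,v2,v33) [++-] → (1.49762, -0.0817614, 0.2844)–(0.9583, -1.2016, 0.2844)  len=1.2429
  (v33,v2,v3) [-+-] → (1.49762, -0.0817614, 0.2844)–(1.537, 0, 0.2844)  len=0.0907

Chained into 2 loop(s):
  loop 1: 14 segments, perimeter = 14.2345
  loop 2: 14 segments, perimeter = 9.3360
Total perimeter = 23.570

loops=2 perimeter=23.570


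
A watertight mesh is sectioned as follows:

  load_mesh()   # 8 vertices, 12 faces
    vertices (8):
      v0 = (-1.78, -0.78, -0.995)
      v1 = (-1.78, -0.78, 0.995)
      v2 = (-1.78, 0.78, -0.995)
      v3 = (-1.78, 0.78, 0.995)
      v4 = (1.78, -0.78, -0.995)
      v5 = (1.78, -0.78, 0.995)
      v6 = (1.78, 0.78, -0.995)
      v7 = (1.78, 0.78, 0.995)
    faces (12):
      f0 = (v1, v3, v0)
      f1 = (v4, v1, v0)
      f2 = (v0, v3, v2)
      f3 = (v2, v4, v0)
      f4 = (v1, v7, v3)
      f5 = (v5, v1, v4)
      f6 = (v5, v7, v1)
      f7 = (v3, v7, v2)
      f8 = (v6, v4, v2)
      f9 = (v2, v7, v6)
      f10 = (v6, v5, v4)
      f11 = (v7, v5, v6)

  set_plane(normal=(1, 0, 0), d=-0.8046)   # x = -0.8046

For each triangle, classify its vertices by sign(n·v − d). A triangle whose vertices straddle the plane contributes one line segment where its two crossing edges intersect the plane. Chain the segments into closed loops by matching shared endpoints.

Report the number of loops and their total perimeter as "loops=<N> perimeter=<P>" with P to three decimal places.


loops=1 perimeter=7.100

Straddling triangles (8 of 12):
  (v4,v1,v0) [+--] → (-0.8046, -0.78, 0.449762)–(-0.8046, -0.78, -0.995)  len=1.4448
  (v2,v4,v0) [-+-] → (-0.8046, 0.352578, -0.995)–(-0.8046, -0.78, -0.995)  len=1.1326
  (v1,v7,v3) [-+-] → (-0.8046, -0.352578, 0.995)–(-0.8046, 0.78, 0.995)  len=1.1326
  (v5,v1,v4) [+-+] → (-0.8046, -0.78, 0.995)–(-0.8046, -0.78, 0.449762)  len=0.5452
  (v5,v7,v1) [++-] → (-0.8046, -0.352578, 0.995)–(-0.8046, -0.78, 0.995)  len=0.4274
  (v3,v7,v2) [-+-] → (-0.8046, 0.78, 0.995)–(-0.8046, 0.78, -0.449762)  len=1.4448
  (v6,v4,v2) [++-] → (-0.8046, 0.352578, -0.995)–(-0.8046, 0.78, -0.995)  len=0.4274
  (v2,v7,v6) [-++] → (-0.8046, 0.78, -0.449762)–(-0.8046, 0.78, -0.995)  len=0.5452

Chained into 1 loop(s):
  loop 1: 8 segments, perimeter = 7.1000
Total perimeter = 7.100


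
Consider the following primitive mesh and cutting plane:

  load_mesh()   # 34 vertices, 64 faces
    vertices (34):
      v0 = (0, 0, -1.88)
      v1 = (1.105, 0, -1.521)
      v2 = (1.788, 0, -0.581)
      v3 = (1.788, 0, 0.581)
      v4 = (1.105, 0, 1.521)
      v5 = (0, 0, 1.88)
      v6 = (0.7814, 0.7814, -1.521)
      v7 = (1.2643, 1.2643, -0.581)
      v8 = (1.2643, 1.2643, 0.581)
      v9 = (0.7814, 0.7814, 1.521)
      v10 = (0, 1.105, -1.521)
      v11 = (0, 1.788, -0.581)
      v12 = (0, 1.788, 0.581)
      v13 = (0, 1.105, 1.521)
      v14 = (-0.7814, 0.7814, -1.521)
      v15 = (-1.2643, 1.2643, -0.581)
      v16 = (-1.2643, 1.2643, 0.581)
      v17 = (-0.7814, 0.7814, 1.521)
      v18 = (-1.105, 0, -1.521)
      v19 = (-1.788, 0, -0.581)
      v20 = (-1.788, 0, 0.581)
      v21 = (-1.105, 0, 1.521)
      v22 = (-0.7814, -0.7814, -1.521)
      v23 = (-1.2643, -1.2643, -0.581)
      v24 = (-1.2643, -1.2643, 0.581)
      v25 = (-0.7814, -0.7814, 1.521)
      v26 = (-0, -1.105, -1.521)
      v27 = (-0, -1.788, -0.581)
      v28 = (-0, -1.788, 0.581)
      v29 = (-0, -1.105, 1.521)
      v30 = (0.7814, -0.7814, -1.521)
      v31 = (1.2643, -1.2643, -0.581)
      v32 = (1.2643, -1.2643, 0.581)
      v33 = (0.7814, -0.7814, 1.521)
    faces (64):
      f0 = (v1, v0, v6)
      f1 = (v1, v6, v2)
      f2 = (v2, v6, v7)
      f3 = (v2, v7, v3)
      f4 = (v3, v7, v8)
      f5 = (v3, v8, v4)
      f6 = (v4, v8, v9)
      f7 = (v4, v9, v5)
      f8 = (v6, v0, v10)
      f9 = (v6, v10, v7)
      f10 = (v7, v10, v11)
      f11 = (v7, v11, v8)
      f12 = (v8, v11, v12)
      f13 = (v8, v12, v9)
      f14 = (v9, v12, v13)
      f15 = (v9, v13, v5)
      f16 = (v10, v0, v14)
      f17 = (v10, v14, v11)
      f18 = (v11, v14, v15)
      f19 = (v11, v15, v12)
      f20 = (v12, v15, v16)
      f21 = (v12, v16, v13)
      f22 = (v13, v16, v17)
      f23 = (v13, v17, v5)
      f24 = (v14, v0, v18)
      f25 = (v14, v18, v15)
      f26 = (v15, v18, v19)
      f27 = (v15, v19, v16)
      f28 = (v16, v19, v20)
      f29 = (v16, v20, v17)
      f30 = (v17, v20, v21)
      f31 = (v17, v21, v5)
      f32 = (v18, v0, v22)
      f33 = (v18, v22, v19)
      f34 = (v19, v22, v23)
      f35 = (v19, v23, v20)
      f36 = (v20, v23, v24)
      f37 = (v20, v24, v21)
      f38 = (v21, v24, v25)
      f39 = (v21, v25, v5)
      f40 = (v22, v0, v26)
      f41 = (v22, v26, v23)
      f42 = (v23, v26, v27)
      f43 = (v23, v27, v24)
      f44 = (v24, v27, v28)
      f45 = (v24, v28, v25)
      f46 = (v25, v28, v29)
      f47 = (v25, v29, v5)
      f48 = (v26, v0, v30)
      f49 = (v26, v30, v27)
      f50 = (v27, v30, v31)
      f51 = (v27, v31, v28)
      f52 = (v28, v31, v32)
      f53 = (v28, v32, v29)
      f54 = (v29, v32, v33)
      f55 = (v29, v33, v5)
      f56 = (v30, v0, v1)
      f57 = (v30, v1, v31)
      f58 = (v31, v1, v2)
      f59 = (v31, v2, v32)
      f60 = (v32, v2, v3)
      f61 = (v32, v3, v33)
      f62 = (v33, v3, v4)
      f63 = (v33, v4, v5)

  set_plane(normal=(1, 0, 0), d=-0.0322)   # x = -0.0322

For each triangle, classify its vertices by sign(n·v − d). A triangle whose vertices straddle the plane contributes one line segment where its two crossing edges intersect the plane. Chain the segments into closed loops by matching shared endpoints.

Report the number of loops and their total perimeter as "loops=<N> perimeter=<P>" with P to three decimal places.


loops=1 perimeter=11.558

Straddling triangles (20 of 64):
  (v10,v0,v14) [++-] → (-0.0322, 0.0322, -1.86521)–(-0.0322, 1.09167, -1.521)  len=1.1140
  (v10,v14,v11) [+-+] → (-0.0322, 1.09167, -1.521)–(-0.0322, 1.74652, -0.619736)  len=1.1141
  (v11,v14,v15) [+--] → (-0.0322, 1.74652, -0.619736)–(-0.0322, 1.77466, -0.581)  len=0.0479
  (v11,v15,v12) [+-+] → (-0.0322, 1.77466, -0.581)–(-0.0322, 1.77466, 0.551405)  len=1.1324
  (v12,v15,v16) [+--] → (-0.0322, 1.77466, 0.551405)–(-0.0322, 1.77466, 0.581)  len=0.0296
  (v12,v16,v13) [+-+] → (-0.0322, 1.77466, 0.581)–(-0.0322, 1.10906, 1.49706)  len=1.1323
  (v13,v16,v17) [+--] → (-0.0322, 1.10906, 1.49706)–(-0.0322, 1.09167, 1.521)  len=0.0296
  (v13,v17,v5) [+-+] → (-0.0322, 1.09167, 1.521)–(-0.0322, 0.0322, 1.86521)  len=1.1140
  (v14,v0,v18) [-+-] → (-0.0322, 0.0322, -1.86521)–(-0.0322, 0, -1.86954)  len=0.0325
  (v17,v21,v5) [--+] → (-0.0322, 0, 1.86954)–(-0.0322, 0.0322, 1.86521)  len=0.0325
  (v18,v0,v22) [-+-] → (-0.0322, 0, -1.86954)–(-0.0322, -0.0322, -1.86521)  len=0.0325
  (v21,v25,v5) [--+] → (-0.0322, -0.0322, 1.86521)–(-0.0322, 0, 1.86954)  len=0.0325
  (v22,v0,v26) [-++] → (-0.0322, -0.0322, -1.86521)–(-0.0322, -1.09167, -1.521)  len=1.1140
  (v22,v26,v23) [-+-] → (-0.0322, -1.09167, -1.521)–(-0.0322, -1.10906, -1.49706)  len=0.0296
  (v23,v26,v27) [-++] → (-0.0322, -1.10906, -1.49706)–(-0.0322, -1.77466, -0.581)  len=1.1323
  (v23,v27,v24) [-+-] → (-0.0322, -1.77466, -0.581)–(-0.0322, -1.77466, -0.551405)  len=0.0296
  (v24,v27,v28) [-++] → (-0.0322, -1.77466, -0.551405)–(-0.0322, -1.77466, 0.581)  len=1.1324
  (v24,v28,v25) [-+-] → (-0.0322, -1.77466, 0.581)–(-0.0322, -1.74652, 0.619736)  len=0.0479
  (v25,v28,v29) [-++] → (-0.0322, -1.74652, 0.619736)–(-0.0322, -1.09167, 1.521)  len=1.1141
  (v25,v29,v5) [-++] → (-0.0322, -1.09167, 1.521)–(-0.0322, -0.0322, 1.86521)  len=1.1140

Chained into 1 loop(s):
  loop 1: 20 segments, perimeter = 11.5576
Total perimeter = 11.558


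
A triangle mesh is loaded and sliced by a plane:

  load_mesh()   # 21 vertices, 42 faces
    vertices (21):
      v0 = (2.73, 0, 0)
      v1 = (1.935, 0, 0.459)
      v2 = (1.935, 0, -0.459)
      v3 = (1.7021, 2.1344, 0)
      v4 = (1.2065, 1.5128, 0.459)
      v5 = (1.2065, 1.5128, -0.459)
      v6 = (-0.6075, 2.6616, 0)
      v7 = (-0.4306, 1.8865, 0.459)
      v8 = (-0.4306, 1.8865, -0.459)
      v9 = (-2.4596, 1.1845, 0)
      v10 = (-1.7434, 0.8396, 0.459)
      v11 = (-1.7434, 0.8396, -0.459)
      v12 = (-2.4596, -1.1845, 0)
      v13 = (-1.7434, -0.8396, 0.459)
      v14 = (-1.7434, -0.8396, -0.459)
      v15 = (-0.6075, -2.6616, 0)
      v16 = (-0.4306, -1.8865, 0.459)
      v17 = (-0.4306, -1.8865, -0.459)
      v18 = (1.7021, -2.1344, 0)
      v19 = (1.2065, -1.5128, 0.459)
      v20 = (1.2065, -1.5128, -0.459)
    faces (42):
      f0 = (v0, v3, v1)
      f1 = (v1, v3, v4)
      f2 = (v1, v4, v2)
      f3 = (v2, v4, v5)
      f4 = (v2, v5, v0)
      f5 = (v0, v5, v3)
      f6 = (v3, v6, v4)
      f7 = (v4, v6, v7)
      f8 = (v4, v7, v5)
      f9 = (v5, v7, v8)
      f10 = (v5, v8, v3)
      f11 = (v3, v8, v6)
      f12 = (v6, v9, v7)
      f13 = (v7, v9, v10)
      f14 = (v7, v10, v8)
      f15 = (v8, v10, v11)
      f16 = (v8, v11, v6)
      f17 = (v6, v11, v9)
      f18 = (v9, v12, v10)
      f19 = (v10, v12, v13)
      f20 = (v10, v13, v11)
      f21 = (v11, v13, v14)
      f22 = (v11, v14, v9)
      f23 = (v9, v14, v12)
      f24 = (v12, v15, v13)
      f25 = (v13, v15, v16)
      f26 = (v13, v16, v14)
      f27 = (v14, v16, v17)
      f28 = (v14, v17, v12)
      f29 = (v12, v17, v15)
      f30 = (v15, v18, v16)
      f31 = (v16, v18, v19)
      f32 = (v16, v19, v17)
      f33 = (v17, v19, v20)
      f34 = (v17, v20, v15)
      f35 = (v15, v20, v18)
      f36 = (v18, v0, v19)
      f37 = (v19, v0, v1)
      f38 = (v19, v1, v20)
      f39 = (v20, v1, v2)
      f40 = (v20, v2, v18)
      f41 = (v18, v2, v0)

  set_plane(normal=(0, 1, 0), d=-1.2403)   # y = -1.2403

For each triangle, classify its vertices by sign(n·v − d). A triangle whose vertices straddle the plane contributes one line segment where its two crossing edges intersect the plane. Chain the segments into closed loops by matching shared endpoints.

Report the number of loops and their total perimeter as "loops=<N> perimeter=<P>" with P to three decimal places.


loops=2 perimeter=6.146

Straddling triangles (12 of 42):
  (v12,v15,v13) [+-+] → (-2.38963, -1.2403, 0)–(-1.49359, -1.2403, 0.358055)  len=0.9649
  (v13,v15,v16) [+--] → (-1.49359, -1.2403, 0.358055)–(-1.24093, -1.2403, 0.459)  len=0.2721
  (v13,v16,v14) [+-+] → (-1.24093, -1.2403, 0.459)–(-1.24093, -1.2403, -0.107636)  len=0.5666
  (v14,v16,v17) [+--] → (-1.24093, -1.2403, -0.107636)–(-1.24093, -1.2403, -0.459)  len=0.3514
  (v14,v17,v12) [+-+] → (-1.24093, -1.2403, -0.459)–(-2.29832, -1.2403, -0.0364846)  len=1.1387
  (v12,v17,v15) [+--] → (-2.29832, -1.2403, -0.0364846)–(-2.38963, -1.2403, 0)  len=0.0983
  (v18,v0,v19) [-+-] → (2.13269, -1.2403, 0)–(1.48093, -1.2403, 0.376321)  len=0.7526
  (v19,v0,v1) [-++] → (1.48093, -1.2403, 0.376321)–(1.33772, -1.2403, 0.459)  len=0.1654
  (v19,v1,v20) [-+-] → (1.33772, -1.2403, 0.459)–(1.33772, -1.2403, -0.293641)  len=0.7526
  (v20,v1,v2) [-++] → (1.33772, -1.2403, -0.293641)–(1.33772, -1.2403, -0.459)  len=0.1654
  (v20,v2,v18) [-+-] → (1.33772, -1.2403, -0.459)–(1.79966, -1.2403, -0.192275)  len=0.5334
  (v18,v2,v0) [-++] → (1.79966, -1.2403, -0.192275)–(2.13269, -1.2403, 0)  len=0.3845

Chained into 2 loop(s):
  loop 1: 6 segments, perimeter = 3.3920
  loop 2: 6 segments, perimeter = 2.7539
Total perimeter = 6.146


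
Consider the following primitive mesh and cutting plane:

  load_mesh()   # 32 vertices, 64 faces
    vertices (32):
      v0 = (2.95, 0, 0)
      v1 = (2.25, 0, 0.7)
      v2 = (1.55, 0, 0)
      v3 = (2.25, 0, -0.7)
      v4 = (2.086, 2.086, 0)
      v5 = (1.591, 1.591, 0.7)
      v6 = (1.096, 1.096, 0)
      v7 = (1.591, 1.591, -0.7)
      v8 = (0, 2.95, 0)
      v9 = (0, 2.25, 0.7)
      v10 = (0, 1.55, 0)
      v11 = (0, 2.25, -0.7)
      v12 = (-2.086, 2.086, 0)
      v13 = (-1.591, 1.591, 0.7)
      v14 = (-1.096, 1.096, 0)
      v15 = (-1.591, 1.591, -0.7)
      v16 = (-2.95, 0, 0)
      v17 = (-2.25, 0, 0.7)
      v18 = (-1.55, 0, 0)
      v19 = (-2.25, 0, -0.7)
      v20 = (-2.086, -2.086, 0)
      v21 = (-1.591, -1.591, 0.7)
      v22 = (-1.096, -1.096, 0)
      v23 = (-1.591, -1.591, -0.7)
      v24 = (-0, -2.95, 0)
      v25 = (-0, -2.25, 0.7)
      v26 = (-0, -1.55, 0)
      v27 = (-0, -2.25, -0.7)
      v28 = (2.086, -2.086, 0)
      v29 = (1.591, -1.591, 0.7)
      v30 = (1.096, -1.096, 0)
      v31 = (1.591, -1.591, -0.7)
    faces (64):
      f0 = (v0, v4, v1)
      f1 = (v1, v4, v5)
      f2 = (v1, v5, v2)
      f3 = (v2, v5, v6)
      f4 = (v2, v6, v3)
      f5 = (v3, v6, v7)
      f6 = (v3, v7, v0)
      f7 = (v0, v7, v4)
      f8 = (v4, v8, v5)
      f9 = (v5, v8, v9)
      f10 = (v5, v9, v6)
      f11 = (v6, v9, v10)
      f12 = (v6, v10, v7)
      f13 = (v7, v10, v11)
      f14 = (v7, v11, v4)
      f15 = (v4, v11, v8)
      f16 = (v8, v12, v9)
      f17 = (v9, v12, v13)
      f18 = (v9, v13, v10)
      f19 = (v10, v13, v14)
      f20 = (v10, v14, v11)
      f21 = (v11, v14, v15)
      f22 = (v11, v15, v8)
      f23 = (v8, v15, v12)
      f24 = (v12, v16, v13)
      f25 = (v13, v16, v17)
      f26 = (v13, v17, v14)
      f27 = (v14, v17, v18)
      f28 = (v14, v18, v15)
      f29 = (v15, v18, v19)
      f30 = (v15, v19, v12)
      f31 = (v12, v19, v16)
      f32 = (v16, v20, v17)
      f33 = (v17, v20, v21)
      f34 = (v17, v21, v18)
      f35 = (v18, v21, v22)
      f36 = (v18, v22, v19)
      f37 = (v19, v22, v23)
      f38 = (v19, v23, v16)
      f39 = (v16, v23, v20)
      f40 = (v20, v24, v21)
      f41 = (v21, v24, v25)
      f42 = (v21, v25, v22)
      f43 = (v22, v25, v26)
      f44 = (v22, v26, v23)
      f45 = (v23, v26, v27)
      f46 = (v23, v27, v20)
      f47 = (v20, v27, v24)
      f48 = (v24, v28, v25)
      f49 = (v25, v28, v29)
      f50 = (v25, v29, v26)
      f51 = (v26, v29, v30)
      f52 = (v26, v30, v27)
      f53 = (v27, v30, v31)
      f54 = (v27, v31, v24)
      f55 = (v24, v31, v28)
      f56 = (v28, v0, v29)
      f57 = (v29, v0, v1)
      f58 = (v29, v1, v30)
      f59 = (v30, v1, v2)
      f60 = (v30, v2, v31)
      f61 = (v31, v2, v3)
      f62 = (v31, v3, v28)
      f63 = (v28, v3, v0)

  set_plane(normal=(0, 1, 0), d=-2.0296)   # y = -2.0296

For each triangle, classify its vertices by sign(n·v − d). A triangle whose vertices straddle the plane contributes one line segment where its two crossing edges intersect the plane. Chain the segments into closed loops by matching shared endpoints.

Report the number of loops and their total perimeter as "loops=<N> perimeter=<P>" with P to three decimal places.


loops=1 perimeter=9.238

Straddling triangles (18 of 64):
  (v16,v20,v17) [+-+] → (-2.10936, -2.0296, 0)–(-2.09043, -2.0296, 0.0189262)  len=0.0268
  (v17,v20,v21) [+-+] → (-2.09043, -2.0296, 0.0189262)–(-2.0296, -2.0296, 0.0797576)  len=0.0860
  (v16,v23,v20) [++-] → (-2.0296, -2.0296, -0.0797576)–(-2.10936, -2.0296, 0)  len=0.1128
  (v20,v24,v21) [--+] → (-1.07752, -2.0296, 0.474084)–(-2.0296, -2.0296, 0.0797576)  len=1.0305
  (v21,v24,v25) [+--] → (-1.07752, -2.0296, 0.474084)–(-0.532104, -2.0296, 0.7)  len=0.5904
  (v21,v25,v22) [+-+] → (-0.532104, -2.0296, 0.7)–(-0.209323, -2.0296, 0.566308)  len=0.3494
  (v22,v25,v26) [+-+] → (-0.209323, -2.0296, 0.566308)–(0, -2.0296, 0.4796)  len=0.2266
  (v23,v26,v27) [++-] → (0, -2.0296, -0.4796)–(-0.532104, -2.0296, -0.7)  len=0.5759
  (v23,v27,v20) [+--] → (-0.532104, -2.0296, -0.7)–(-2.0296, -2.0296, -0.0797576)  len=1.6209
  (v25,v28,v29) [--+] → (2.0296, -2.0296, 0.0797576)–(0.532104, -2.0296, 0.7)  len=1.6209
  (v25,v29,v26) [-++] → (0.532104, -2.0296, 0.7)–(0, -2.0296, 0.4796)  len=0.5759
  (v26,v30,v27) [++-] → (0.209323, -2.0296, -0.566308)–(0, -2.0296, -0.4796)  len=0.2266
  (v27,v30,v31) [-++] → (0.209323, -2.0296, -0.566308)–(0.532104, -2.0296, -0.7)  len=0.3494
  (v27,v31,v24) [-+-] → (0.532104, -2.0296, -0.7)–(1.07752, -2.0296, -0.474084)  len=0.5904
  (v24,v31,v28) [-+-] → (1.07752, -2.0296, -0.474084)–(2.0296, -2.0296, -0.0797576)  len=1.0305
  (v28,v0,v29) [-++] → (2.10936, -2.0296, 0)–(2.0296, -2.0296, 0.0797576)  len=0.1128
  (v31,v3,v28) [++-] → (2.09043, -2.0296, -0.0189262)–(2.0296, -2.0296, -0.0797576)  len=0.0860
  (v28,v3,v0) [-++] → (2.09043, -2.0296, -0.0189262)–(2.10936, -2.0296, 0)  len=0.0268

Chained into 1 loop(s):
  loop 1: 18 segments, perimeter = 9.2384
Total perimeter = 9.238


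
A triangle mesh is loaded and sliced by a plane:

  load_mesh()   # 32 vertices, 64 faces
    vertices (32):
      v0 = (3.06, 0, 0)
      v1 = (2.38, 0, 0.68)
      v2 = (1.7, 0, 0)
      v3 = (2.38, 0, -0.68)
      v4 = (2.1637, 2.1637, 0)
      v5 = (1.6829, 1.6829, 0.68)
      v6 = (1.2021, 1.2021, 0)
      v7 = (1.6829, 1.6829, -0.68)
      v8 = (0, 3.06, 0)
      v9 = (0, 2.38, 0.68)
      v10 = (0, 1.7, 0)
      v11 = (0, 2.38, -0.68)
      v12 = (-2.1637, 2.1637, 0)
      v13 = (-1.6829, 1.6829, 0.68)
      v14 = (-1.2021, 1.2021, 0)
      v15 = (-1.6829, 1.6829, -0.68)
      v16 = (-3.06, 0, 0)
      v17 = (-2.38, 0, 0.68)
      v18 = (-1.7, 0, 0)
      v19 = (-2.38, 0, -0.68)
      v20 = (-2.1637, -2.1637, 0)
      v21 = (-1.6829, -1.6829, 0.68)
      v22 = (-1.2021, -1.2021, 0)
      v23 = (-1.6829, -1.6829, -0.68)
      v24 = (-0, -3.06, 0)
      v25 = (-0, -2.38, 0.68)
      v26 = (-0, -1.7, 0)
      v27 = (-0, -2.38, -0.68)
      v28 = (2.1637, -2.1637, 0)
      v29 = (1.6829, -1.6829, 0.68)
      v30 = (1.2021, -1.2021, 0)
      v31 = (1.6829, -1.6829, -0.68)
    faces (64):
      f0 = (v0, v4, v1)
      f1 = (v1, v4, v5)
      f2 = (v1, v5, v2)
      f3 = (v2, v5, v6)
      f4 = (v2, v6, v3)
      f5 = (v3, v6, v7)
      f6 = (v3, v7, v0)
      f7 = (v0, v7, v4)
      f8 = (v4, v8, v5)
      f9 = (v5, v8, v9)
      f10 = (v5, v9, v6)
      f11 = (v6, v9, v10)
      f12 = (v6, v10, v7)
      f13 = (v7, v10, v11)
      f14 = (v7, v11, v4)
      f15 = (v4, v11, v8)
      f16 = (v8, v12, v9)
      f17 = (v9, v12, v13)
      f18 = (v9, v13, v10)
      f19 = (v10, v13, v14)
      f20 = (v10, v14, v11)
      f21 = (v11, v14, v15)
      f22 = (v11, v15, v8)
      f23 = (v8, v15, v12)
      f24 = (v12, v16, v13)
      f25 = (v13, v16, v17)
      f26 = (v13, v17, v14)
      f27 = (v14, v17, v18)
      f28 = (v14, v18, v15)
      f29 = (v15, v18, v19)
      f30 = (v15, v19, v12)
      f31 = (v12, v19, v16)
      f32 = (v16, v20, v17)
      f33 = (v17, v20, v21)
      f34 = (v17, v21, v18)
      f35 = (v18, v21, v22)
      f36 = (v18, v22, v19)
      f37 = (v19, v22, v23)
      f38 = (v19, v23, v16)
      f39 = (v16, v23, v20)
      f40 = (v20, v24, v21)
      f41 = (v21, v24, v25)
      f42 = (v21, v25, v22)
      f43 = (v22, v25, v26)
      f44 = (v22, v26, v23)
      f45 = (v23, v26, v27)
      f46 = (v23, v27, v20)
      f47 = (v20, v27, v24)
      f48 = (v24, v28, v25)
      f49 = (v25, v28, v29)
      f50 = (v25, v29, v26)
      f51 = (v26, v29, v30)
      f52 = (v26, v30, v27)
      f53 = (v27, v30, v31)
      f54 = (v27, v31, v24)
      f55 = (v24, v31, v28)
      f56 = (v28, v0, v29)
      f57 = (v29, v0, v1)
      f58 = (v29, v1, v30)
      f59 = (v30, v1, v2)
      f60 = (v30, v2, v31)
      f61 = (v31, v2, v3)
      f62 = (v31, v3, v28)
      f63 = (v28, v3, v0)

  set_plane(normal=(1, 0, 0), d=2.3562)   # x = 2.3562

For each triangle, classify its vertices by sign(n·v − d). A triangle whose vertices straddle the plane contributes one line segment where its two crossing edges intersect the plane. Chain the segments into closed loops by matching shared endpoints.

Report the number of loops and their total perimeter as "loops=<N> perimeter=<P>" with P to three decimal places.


loops=1 perimeter=7.356

Straddling triangles (14 of 64):
  (v0,v4,v1) [+-+] → (2.3562, 1.699, 0)–(2.3562, 0.238077, 0.605178)  len=1.5813
  (v1,v4,v5) [+--] → (2.3562, 0.238077, 0.605178)–(2.3562, 0.0574566, 0.68)  len=0.1955
  (v1,v5,v2) [+--] → (2.3562, 0.0574566, 0.68)–(2.3562, 0, 0.6562)  len=0.0622
  (v2,v6,v3) [--+] → (2.3562, 0.024289, -0.66626)–(2.3562, 0, -0.6562)  len=0.0263
  (v3,v6,v7) [+--] → (2.3562, 0.024289, -0.66626)–(2.3562, 0.0574566, -0.68)  len=0.0359
  (v3,v7,v0) [+-+] → (2.3562, 0.0574566, -0.68)–(2.3562, 0.860086, -0.34753)  len=0.8688
  (v0,v7,v4) [+--] → (2.3562, 0.860086, -0.34753)–(2.3562, 1.699, 0)  len=0.9080
  (v28,v0,v29) [-+-] → (2.3562, -1.699, 0)–(2.3562, -0.860086, 0.34753)  len=0.9080
  (v29,v0,v1) [-++] → (2.3562, -0.860086, 0.34753)–(2.3562, -0.0574566, 0.68)  len=0.8688
  (v29,v1,v30) [-+-] → (2.3562, -0.0574566, 0.68)–(2.3562, -0.024289, 0.66626)  len=0.0359
  (v30,v1,v2) [-+-] → (2.3562, -0.024289, 0.66626)–(2.3562, 0, 0.6562)  len=0.0263
  (v31,v2,v3) [--+] → (2.3562, 0, -0.6562)–(2.3562, -0.0574566, -0.68)  len=0.0622
  (v31,v3,v28) [-+-] → (2.3562, -0.0574566, -0.68)–(2.3562, -0.238077, -0.605178)  len=0.1955
  (v28,v3,v0) [-++] → (2.3562, -0.238077, -0.605178)–(2.3562, -1.699, 0)  len=1.5813

Chained into 1 loop(s):
  loop 1: 14 segments, perimeter = 7.3560
Total perimeter = 7.356


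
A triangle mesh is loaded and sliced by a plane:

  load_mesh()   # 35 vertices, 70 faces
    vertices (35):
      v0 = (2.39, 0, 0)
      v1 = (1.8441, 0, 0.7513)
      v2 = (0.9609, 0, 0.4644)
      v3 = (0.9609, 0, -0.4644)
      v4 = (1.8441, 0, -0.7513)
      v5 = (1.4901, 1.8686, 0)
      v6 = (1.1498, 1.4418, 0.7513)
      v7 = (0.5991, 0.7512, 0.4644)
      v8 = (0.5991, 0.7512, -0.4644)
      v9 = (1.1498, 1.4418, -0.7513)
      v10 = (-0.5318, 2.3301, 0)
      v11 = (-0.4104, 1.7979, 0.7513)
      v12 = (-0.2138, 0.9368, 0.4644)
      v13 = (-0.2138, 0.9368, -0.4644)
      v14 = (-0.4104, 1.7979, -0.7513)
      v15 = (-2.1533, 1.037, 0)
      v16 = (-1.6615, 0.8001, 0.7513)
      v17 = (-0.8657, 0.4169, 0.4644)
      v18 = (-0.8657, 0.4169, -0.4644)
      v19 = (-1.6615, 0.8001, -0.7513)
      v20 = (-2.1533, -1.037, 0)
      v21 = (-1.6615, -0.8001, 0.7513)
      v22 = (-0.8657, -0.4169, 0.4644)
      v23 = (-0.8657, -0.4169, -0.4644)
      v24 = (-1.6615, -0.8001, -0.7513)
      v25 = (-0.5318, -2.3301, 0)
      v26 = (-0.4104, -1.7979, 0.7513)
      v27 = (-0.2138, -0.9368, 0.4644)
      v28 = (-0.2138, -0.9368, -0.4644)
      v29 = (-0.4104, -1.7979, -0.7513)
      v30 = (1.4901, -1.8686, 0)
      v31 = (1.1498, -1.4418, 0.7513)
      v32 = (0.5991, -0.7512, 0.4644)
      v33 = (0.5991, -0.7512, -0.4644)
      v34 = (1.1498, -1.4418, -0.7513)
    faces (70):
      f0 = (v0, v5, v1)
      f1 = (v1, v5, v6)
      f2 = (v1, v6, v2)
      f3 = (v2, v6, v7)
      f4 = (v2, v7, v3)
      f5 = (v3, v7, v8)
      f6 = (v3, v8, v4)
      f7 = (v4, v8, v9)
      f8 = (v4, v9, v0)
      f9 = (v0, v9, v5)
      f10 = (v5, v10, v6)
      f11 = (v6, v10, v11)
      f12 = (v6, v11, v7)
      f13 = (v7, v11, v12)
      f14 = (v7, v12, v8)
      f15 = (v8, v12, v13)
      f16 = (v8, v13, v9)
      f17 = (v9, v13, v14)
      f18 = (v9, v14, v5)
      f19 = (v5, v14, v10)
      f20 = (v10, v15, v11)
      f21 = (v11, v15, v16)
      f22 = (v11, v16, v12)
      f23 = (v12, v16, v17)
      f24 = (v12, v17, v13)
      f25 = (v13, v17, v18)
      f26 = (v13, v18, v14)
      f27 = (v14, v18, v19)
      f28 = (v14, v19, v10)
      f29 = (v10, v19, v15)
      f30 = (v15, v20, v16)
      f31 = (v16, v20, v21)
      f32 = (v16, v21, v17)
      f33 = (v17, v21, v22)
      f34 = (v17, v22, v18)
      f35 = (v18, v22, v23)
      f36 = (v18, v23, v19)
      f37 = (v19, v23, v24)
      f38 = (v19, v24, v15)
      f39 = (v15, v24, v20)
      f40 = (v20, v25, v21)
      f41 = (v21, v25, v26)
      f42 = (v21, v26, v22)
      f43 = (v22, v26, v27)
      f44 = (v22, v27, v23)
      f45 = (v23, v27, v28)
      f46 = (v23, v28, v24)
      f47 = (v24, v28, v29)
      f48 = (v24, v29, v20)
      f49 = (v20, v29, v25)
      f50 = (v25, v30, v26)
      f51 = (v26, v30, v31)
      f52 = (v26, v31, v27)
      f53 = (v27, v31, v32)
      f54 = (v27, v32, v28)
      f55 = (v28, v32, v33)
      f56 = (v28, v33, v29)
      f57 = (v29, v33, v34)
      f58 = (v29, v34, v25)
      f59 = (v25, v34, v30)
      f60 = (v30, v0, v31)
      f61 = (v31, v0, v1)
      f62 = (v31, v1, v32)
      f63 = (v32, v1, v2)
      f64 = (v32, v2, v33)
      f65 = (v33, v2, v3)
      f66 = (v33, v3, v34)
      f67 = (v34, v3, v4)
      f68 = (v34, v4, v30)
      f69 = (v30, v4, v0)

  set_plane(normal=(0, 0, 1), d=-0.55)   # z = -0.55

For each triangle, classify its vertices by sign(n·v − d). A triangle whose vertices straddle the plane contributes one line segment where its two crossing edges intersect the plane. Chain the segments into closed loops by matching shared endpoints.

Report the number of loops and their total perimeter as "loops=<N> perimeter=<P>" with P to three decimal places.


loops=2 perimeter=19.528

Straddling triangles (28 of 70):
  (v3,v8,v4) [++-] → (0.97056, 0.527071, -0.55)–(1.22441, 0, -0.55)  len=0.5850
  (v4,v8,v9) [-+-] → (0.97056, 0.527071, -0.55)–(0.763408, 0.957249, -0.55)  len=0.4775
  (v4,v9,v0) [--+] → (1.48209, 1.05549, -0.55)–(1.99037, 0, -0.55)  len=1.1715
  (v0,v9,v5) [+-+] → (1.48209, 1.05549, -0.55)–(1.24098, 1.55615, -0.55)  len=0.5557
  (v8,v13,v9) [++-] → (0.193046, 1.08747, -0.55)–(0.763408, 0.957249, -0.55)  len=0.5850
  (v9,v13,v14) [-+-] → (0.193046, 1.08747, -0.55)–(-0.272458, 1.19372, -0.55)  len=0.4775
  (v9,v14,v5) [--+] → (0.0988116, 1.81684, -0.55)–(1.24098, 1.55615, -0.55)  len=1.1715
  (v5,v14,v10) [+-+] → (0.0988116, 1.81684, -0.55)–(-0.442927, 1.9405, -0.55)  len=0.5557
  (v13,v18,v14) [++-] → (-0.729856, 0.828938, -0.55)–(-0.272458, 1.19372, -0.55)  len=0.5850
  (v14,v18,v19) [-+-] → (-0.729856, 0.828938, -0.55)–(-1.10314, 0.531232, -0.55)  len=0.4775
  (v14,v19,v10) [--+] → (-1.35881, 1.21004, -0.55)–(-0.442927, 1.9405, -0.55)  len=1.1715
  (v10,v19,v15) [+-+] → (-1.35881, 1.21004, -0.55)–(-1.79327, 0.863574, -0.55)  len=0.5557
  (v18,v23,v19) [++-] → (-1.10314, -0.0537937, -0.55)–(-1.10314, 0.531232, -0.55)  len=0.5850
  (v19,v23,v24) [-+-] → (-1.10314, -0.0537937, -0.55)–(-1.10314, -0.531232, -0.55)  len=0.4774
  (v19,v24,v15) [--+] → (-1.79327, -0.307876, -0.55)–(-1.79327, 0.863574, -0.55)  len=1.1714
  (v15,v24,v20) [+-+] → (-1.79327, -0.307876, -0.55)–(-1.79327, -0.863574, -0.55)  len=0.5557
  (v23,v28,v24) [++-] → (-0.645738, -0.896014, -0.55)–(-1.10314, -0.531232, -0.55)  len=0.5850
  (v24,v28,v29) [-+-] → (-0.645738, -0.896014, -0.55)–(-0.272458, -1.19372, -0.55)  len=0.4775
  (v24,v29,v20) [--+] → (-0.877385, -1.59403, -0.55)–(-1.79327, -0.863574, -0.55)  len=1.1715
  (v20,v29,v25) [+-+] → (-0.877385, -1.59403, -0.55)–(-0.442927, -1.9405, -0.55)  len=0.5557
  (v28,v33,v29) [++-] → (0.297904, -1.0635, -0.55)–(-0.272458, -1.19372, -0.55)  len=0.5850
  (v29,v33,v34) [-+-] → (0.297904, -1.0635, -0.55)–(0.763408, -0.957249, -0.55)  len=0.4775
  (v29,v34,v25) [--+] → (0.69924, -1.67981, -0.55)–(-0.442927, -1.9405, -0.55)  len=1.1715
  (v25,v34,v30) [+-+] → (0.69924, -1.67981, -0.55)–(1.24098, -1.55615, -0.55)  len=0.5557
  (v33,v3,v34) [++-] → (1.01726, -0.430178, -0.55)–(0.763408, -0.957249, -0.55)  len=0.5850
  (v34,v3,v4) [-+-] → (1.01726, -0.430178, -0.55)–(1.22441, 0, -0.55)  len=0.4775
  (v34,v4,v30) [--+] → (1.74925, -0.500664, -0.55)–(1.24098, -1.55615, -0.55)  len=1.1715
  (v30,v4,v0) [+-+] → (1.74925, -0.500664, -0.55)–(1.99037, 0, -0.55)  len=0.5557

Chained into 2 loop(s):
  loop 1: 14 segments, perimeter = 7.4374
  loop 2: 14 segments, perimeter = 12.0903
Total perimeter = 19.528
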